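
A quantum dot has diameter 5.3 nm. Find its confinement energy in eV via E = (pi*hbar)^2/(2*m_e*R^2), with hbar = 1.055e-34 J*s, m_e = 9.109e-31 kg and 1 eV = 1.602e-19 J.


Radius R = 5.3/2 = 2.65 nm = 2.65e-09 m
E = (pi * 1.055e-34)^2 / (2 * 9.109e-31 * (2.65e-09)^2)
E(J) = 8.58642e-21
E = E(J) / 1.602e-19 = 0.0536 eV

0.0536


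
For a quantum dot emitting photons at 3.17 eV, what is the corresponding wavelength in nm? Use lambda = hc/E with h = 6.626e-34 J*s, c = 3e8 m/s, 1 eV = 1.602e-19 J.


Convert energy: E = 3.17 eV = 3.17 * 1.602e-19 = 5.07834e-19 J
lambda = h*c / E = 6.626e-34 * 3e8 / 5.07834e-19
lambda = 3.91427e-07 m = 391.4 nm

391.4


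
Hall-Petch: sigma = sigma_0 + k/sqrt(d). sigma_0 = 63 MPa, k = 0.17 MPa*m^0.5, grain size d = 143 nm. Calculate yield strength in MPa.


d = 143 nm = 1.43e-07 m
sqrt(d) = 0.0003781534
Hall-Petch contribution = k / sqrt(d) = 0.17 / 0.0003781534 = 449.6 MPa
sigma = sigma_0 + k/sqrt(d) = 63 + 449.6 = 512.6 MPa

512.6


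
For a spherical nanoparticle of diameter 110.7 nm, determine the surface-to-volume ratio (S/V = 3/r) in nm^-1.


Radius r = 110.7/2 = 55.35 nm
S/V = 3 / r = 3 / 55.35
S/V = 0.0542 nm^-1

0.0542


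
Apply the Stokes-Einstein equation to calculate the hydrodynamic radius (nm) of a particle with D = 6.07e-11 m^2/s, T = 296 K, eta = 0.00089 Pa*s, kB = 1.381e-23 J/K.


Stokes-Einstein: R = kB*T / (6*pi*eta*D)
R = 1.381e-23 * 296 / (6 * pi * 0.00089 * 6.07e-11)
R = 4.01426e-09 m = 4.01 nm

4.01


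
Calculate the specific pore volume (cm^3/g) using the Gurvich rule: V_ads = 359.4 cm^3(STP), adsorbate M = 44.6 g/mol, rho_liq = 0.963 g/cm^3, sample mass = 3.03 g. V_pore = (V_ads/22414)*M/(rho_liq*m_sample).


Moles adsorbed n = V_ads / 22414 = 359.4 / 22414 = 1.603462e-02 mol
Liquid volume V_liq = n * M / rho_liq = 1.603462e-02 * 44.6 / 0.963 = 0.74262 cm^3
Specific pore volume V_pore = V_liq / m_sample = 0.74262 / 3.03
V_pore = 0.2451 cm^3/g

0.2451


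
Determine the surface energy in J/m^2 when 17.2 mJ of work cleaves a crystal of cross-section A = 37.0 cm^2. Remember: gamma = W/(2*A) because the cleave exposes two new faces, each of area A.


Convert: A = 37.0 cm^2 = 0.0037 m^2, W = 17.2 mJ = 0.0172 J
Cleaving exposes two faces of area A, so total new surface = 2*A and gamma = W / (2*A)
gamma = 0.0172 / (2 * 0.0037)
gamma = 2.324 J/m^2

2.324


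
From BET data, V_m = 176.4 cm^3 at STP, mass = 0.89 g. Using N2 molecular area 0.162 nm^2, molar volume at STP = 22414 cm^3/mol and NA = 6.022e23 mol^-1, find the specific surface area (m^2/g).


Number of moles in monolayer = V_m / 22414 = 176.4 / 22414 = 0.00787008
Number of molecules = moles * NA = 0.00787008 * 6.022e23
SA = molecules * sigma / mass
SA = (176.4 / 22414) * 6.022e23 * 0.162e-18 / 0.89
SA = 862.7 m^2/g

862.7


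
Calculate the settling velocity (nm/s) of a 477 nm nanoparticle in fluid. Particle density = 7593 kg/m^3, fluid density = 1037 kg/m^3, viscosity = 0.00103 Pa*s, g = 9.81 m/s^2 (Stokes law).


Radius R = 477/2 nm = 2.385e-07 m
Density difference = 7593 - 1037 = 6556 kg/m^3
v = 2 * R^2 * (rho_p - rho_f) * g / (9 * eta)
v = 2 * (2.385e-07)^2 * 6556 * 9.81 / (9 * 0.00103)
v = 7.89287e-07 m/s = 789.2871 nm/s

789.2871


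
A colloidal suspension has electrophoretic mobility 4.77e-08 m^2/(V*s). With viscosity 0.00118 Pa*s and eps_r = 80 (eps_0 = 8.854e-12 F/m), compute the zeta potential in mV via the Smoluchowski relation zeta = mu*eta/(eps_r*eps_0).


Smoluchowski equation: zeta = mu * eta / (eps_r * eps_0)
zeta = 4.77e-08 * 0.00118 / (80 * 8.854e-12)
zeta = 0.079464 V = 79.46 mV

79.46


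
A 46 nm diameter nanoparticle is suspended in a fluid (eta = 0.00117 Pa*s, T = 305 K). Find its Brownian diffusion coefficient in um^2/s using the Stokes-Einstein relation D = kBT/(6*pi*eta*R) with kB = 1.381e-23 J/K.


Radius R = 46/2 = 23 nm = 2.3e-08 m
D = kB*T / (6*pi*eta*R)
D = 1.381e-23 * 305 / (6 * pi * 0.00117 * 2.3e-08)
D = 8.30383e-12 m^2/s = 8.304 um^2/s

8.304


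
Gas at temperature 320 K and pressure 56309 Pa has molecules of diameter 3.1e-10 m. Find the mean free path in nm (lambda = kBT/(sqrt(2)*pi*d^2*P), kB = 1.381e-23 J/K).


Mean free path: lambda = kB*T / (sqrt(2) * pi * d^2 * P)
lambda = 1.381e-23 * 320 / (sqrt(2) * pi * (3.1e-10)^2 * 56309)
lambda = 1.83814e-07 m
lambda = 183.81 nm

183.81


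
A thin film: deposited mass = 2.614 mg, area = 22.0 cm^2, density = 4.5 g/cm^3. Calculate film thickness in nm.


Convert: m = 2.614 mg = 2.6140e-06 kg, A = 22.0 cm^2 = 2.2000e-03 m^2, rho = 4.5 g/cm^3 = 4500 kg/m^3
t = m / (A * rho)
t = 2.6140e-06 / (2.2000e-03 * 4500)
t = 2.6404e-07 m = 264.0 nm

264.0


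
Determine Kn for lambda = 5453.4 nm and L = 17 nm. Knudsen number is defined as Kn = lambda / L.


Knudsen number Kn = lambda / L
Kn = 5453.4 / 17
Kn = 320.7882

320.7882


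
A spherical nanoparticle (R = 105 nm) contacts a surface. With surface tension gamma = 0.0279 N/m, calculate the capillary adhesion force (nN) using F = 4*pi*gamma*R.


Convert radius: R = 105 nm = 1.05e-07 m
F = 4 * pi * gamma * R
F = 4 * pi * 0.0279 * 1.05e-07
F = 3.68132e-08 N = 36.8132 nN

36.8132


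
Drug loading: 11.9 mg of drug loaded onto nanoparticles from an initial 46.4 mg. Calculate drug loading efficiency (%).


Drug loading efficiency = (drug loaded / drug initial) * 100
DLE = 11.9 / 46.4 * 100
DLE = 0.2565 * 100
DLE = 25.65%

25.65


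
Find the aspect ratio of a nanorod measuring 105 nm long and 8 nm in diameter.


Aspect ratio AR = length / diameter
AR = 105 / 8
AR = 13.12

13.12


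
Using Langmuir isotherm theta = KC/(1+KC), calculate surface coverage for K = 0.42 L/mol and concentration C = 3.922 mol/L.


Langmuir isotherm: theta = K*C / (1 + K*C)
K*C = 0.42 * 3.922 = 1.64724
theta = 1.64724 / (1 + 1.64724) = 1.64724 / 2.64724
theta = 0.6222

0.6222


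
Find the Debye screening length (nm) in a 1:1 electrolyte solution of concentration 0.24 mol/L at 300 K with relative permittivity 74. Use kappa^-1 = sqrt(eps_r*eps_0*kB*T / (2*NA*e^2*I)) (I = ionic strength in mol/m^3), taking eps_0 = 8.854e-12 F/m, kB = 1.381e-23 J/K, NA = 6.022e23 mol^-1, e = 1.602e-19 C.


Ionic strength I = 0.24 * 1^2 * 1000 = 240 mol/m^3
kappa^-1 = sqrt(74 * 8.854e-12 * 1.381e-23 * 300 / (2 * 6.022e23 * (1.602e-19)^2 * 240))
kappa^-1 = 0.605 nm

0.605


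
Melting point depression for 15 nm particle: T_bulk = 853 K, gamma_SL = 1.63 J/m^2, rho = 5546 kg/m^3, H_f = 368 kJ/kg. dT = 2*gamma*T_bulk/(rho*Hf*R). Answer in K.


Radius R = 15/2 = 7.5 nm = 7.5e-09 m
Convert H_f = 368 kJ/kg = 368000 J/kg
dT = 2 * gamma_SL * T_bulk / (rho * H_f * R)
dT = 2 * 1.63 * 853 / (5546 * 368000 * 7.5e-09)
dT = 181.7 K

181.7


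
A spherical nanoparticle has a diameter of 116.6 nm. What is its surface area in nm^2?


Radius r = 116.6/2 = 58.3 nm
Surface area SA = 4 * pi * r^2
SA = 4 * pi * (58.3)^2
SA = 42711.71 nm^2

42711.71


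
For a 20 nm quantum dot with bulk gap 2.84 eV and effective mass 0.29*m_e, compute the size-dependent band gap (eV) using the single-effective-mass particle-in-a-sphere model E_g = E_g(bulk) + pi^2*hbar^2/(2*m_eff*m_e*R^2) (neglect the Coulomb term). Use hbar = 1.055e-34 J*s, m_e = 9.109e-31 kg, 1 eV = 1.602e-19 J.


Radius R = 20/2 nm = 1e-08 m
Confinement energy dE = pi^2 * hbar^2 / (2 * m_eff * m_e * R^2)
dE = pi^2 * (1.055e-34)^2 / (2 * 0.29 * 9.109e-31 * (1e-08)^2) J, divided by 1.602e-19 J/eV
dE = 0.013 eV
Total band gap = E_g(bulk) + dE = 2.84 + 0.013 = 2.853 eV

2.853


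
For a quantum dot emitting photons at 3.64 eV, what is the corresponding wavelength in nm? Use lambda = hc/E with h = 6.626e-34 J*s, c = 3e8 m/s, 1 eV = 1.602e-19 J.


Convert energy: E = 3.64 eV = 3.64 * 1.602e-19 = 5.83128e-19 J
lambda = h*c / E = 6.626e-34 * 3e8 / 5.83128e-19
lambda = 3.40886e-07 m = 340.9 nm

340.9


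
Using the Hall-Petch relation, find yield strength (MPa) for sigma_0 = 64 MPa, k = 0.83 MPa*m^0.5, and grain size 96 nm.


d = 96 nm = 9.6e-08 m
sqrt(d) = 0.0003098387
Hall-Petch contribution = k / sqrt(d) = 0.83 / 0.0003098387 = 2678.8 MPa
sigma = sigma_0 + k/sqrt(d) = 64 + 2678.8 = 2742.8 MPa

2742.8


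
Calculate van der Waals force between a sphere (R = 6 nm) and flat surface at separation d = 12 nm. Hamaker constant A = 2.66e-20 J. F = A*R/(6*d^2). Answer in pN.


Convert to SI: R = 6 nm = 6e-09 m, d = 12 nm = 1.2e-08 m
F = A * R / (6 * d^2)
F = 2.66e-20 * 6e-09 / (6 * (1.2e-08)^2)
F = 1.84722e-13 N = 0.185 pN

0.185


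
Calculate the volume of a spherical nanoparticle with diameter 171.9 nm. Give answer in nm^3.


Radius r = 171.9/2 = 85.95 nm
Volume V = (4/3) * pi * r^3
V = (4/3) * pi * (85.95)^3
V = 2659660.8 nm^3

2659660.8


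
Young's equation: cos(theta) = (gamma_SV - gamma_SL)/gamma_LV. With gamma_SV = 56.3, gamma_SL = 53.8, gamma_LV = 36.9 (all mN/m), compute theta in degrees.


cos(theta) = (gamma_SV - gamma_SL) / gamma_LV
cos(theta) = (56.3 - 53.8) / 36.9
cos(theta) = 0.067751
theta = arccos(0.067751) = 86.12 degrees

86.12


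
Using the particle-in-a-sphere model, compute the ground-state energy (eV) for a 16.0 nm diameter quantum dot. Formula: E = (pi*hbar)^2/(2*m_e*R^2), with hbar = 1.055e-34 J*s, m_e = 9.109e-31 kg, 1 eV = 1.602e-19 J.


Radius R = 16.0/2 = 8 nm = 8e-09 m
E = (pi * 1.055e-34)^2 / (2 * 9.109e-31 * (8e-09)^2)
E(J) = 9.42159e-22
E = E(J) / 1.602e-19 = 0.0059 eV

0.0059


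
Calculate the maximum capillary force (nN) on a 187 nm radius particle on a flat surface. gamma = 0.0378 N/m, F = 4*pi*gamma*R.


Convert radius: R = 187 nm = 1.87e-07 m
F = 4 * pi * gamma * R
F = 4 * pi * 0.0378 * 1.87e-07
F = 8.88266e-08 N = 88.8266 nN

88.8266


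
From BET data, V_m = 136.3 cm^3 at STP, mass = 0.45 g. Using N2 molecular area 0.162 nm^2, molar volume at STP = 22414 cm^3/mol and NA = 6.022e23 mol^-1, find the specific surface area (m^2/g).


Number of moles in monolayer = V_m / 22414 = 136.3 / 22414 = 0.00608102
Number of molecules = moles * NA = 0.00608102 * 6.022e23
SA = molecules * sigma / mass
SA = (136.3 / 22414) * 6.022e23 * 0.162e-18 / 0.45
SA = 1318.3 m^2/g

1318.3


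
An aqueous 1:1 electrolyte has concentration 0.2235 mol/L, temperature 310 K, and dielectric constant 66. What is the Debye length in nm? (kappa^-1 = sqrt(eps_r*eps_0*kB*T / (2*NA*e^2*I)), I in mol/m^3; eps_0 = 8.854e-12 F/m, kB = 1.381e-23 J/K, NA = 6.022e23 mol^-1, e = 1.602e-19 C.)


Ionic strength I = 0.2235 * 1^2 * 1000 = 223.5 mol/m^3
kappa^-1 = sqrt(66 * 8.854e-12 * 1.381e-23 * 310 / (2 * 6.022e23 * (1.602e-19)^2 * 223.5))
kappa^-1 = 0.602 nm

0.602


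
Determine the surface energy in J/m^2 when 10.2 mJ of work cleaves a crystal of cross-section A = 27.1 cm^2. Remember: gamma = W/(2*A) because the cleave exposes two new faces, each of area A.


Convert: A = 27.1 cm^2 = 0.00271 m^2, W = 10.2 mJ = 0.0102 J
Cleaving exposes two faces of area A, so total new surface = 2*A and gamma = W / (2*A)
gamma = 0.0102 / (2 * 0.00271)
gamma = 1.882 J/m^2

1.882


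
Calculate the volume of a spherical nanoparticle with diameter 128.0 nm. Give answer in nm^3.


Radius r = 128.0/2 = 64 nm
Volume V = (4/3) * pi * r^3
V = (4/3) * pi * (64)^3
V = 1098066.22 nm^3

1098066.22


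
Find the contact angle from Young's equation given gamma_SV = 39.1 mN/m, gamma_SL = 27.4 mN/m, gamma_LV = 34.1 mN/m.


cos(theta) = (gamma_SV - gamma_SL) / gamma_LV
cos(theta) = (39.1 - 27.4) / 34.1
cos(theta) = 0.343109
theta = arccos(0.343109) = 69.93 degrees

69.93


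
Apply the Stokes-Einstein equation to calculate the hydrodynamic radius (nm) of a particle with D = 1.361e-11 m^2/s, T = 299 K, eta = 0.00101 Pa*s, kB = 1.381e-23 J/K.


Stokes-Einstein: R = kB*T / (6*pi*eta*D)
R = 1.381e-23 * 299 / (6 * pi * 0.00101 * 1.361e-11)
R = 1.59362e-08 m = 15.94 nm

15.94


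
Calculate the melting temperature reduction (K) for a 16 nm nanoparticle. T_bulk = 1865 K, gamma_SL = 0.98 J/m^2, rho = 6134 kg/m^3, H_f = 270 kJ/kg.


Radius R = 16/2 = 8 nm = 8e-09 m
Convert H_f = 270 kJ/kg = 270000 J/kg
dT = 2 * gamma_SL * T_bulk / (rho * H_f * R)
dT = 2 * 0.98 * 1865 / (6134 * 270000 * 8e-09)
dT = 275.9 K

275.9


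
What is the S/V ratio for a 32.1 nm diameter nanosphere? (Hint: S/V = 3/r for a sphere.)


Radius r = 32.1/2 = 16.05 nm
S/V = 3 / r = 3 / 16.05
S/V = 0.1869 nm^-1

0.1869


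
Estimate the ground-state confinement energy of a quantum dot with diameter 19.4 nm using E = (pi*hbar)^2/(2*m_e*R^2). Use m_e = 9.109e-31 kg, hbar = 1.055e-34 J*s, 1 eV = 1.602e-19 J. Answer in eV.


Radius R = 19.4/2 = 9.7 nm = 9.7e-09 m
E = (pi * 1.055e-34)^2 / (2 * 9.109e-31 * (9.7e-09)^2)
E(J) = 6.40856e-22
E = E(J) / 1.602e-19 = 0.004 eV

0.004


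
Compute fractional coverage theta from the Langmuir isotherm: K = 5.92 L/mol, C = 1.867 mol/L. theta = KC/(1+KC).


Langmuir isotherm: theta = K*C / (1 + K*C)
K*C = 5.92 * 1.867 = 11.05264
theta = 11.05264 / (1 + 11.05264) = 11.05264 / 12.05264
theta = 0.917

0.917


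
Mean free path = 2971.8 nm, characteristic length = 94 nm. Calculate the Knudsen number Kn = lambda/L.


Knudsen number Kn = lambda / L
Kn = 2971.8 / 94
Kn = 31.6149

31.6149


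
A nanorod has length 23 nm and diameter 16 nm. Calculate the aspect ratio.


Aspect ratio AR = length / diameter
AR = 23 / 16
AR = 1.44

1.44


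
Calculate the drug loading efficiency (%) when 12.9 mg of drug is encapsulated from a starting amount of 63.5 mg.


Drug loading efficiency = (drug loaded / drug initial) * 100
DLE = 12.9 / 63.5 * 100
DLE = 0.2031 * 100
DLE = 20.31%

20.31


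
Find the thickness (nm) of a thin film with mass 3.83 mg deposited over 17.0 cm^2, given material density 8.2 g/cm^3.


Convert: m = 3.83 mg = 3.8300e-06 kg, A = 17.0 cm^2 = 1.7000e-03 m^2, rho = 8.2 g/cm^3 = 8200 kg/m^3
t = m / (A * rho)
t = 3.8300e-06 / (1.7000e-03 * 8200)
t = 2.7475e-07 m = 274.7 nm

274.7


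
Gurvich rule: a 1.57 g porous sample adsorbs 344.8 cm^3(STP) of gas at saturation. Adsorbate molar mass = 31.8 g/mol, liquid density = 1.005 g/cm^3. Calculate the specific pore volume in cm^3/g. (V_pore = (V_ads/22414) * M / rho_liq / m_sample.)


Moles adsorbed n = V_ads / 22414 = 344.8 / 22414 = 1.538324e-02 mol
Liquid volume V_liq = n * M / rho_liq = 1.538324e-02 * 31.8 / 1.005 = 0.48675 cm^3
Specific pore volume V_pore = V_liq / m_sample = 0.48675 / 1.57
V_pore = 0.31 cm^3/g

0.31


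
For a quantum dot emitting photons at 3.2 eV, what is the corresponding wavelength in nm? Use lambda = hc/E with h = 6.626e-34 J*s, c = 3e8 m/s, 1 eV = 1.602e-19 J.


Convert energy: E = 3.2 eV = 3.2 * 1.602e-19 = 5.1264e-19 J
lambda = h*c / E = 6.626e-34 * 3e8 / 5.1264e-19
lambda = 3.87757e-07 m = 387.8 nm

387.8


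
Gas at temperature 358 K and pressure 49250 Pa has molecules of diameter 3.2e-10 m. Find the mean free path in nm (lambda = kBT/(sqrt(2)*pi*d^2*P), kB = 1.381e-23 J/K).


Mean free path: lambda = kB*T / (sqrt(2) * pi * d^2 * P)
lambda = 1.381e-23 * 358 / (sqrt(2) * pi * (3.2e-10)^2 * 49250)
lambda = 2.20651e-07 m
lambda = 220.65 nm

220.65


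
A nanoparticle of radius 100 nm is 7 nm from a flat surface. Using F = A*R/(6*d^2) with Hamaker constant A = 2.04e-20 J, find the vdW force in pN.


Convert to SI: R = 100 nm = 1e-07 m, d = 7 nm = 7e-09 m
F = A * R / (6 * d^2)
F = 2.04e-20 * 1e-07 / (6 * (7e-09)^2)
F = 6.93878e-12 N = 6.939 pN

6.939


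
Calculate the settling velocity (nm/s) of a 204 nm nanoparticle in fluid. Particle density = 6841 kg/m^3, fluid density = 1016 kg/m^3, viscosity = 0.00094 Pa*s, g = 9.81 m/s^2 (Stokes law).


Radius R = 204/2 nm = 1.02e-07 m
Density difference = 6841 - 1016 = 5825 kg/m^3
v = 2 * R^2 * (rho_p - rho_f) * g / (9 * eta)
v = 2 * (1.02e-07)^2 * 5825 * 9.81 / (9 * 0.00094)
v = 1.40548e-07 m/s = 140.5481 nm/s

140.5481


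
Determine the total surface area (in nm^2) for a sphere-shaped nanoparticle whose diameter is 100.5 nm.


Radius r = 100.5/2 = 50.25 nm
Surface area SA = 4 * pi * r^2
SA = 4 * pi * (50.25)^2
SA = 31730.87 nm^2

31730.87


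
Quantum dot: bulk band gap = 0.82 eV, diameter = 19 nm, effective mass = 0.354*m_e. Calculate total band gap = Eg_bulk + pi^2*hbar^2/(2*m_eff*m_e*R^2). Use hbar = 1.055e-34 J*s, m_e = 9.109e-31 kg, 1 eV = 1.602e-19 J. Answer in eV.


Radius R = 19/2 nm = 9.5e-09 m
Confinement energy dE = pi^2 * hbar^2 / (2 * m_eff * m_e * R^2)
dE = pi^2 * (1.055e-34)^2 / (2 * 0.354 * 9.109e-31 * (9.5e-09)^2) J, divided by 1.602e-19 J/eV
dE = 0.0118 eV
Total band gap = E_g(bulk) + dE = 0.82 + 0.0118 = 0.8318 eV

0.8318


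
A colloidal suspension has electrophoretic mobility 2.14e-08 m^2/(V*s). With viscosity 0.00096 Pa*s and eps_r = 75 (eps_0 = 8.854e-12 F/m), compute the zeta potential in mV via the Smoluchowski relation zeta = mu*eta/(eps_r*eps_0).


Smoluchowski equation: zeta = mu * eta / (eps_r * eps_0)
zeta = 2.14e-08 * 0.00096 / (75 * 8.854e-12)
zeta = 0.030937 V = 30.94 mV

30.94


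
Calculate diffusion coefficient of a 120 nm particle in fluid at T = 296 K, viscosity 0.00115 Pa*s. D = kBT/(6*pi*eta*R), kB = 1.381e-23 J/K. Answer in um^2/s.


Radius R = 120/2 = 60 nm = 6e-08 m
D = kB*T / (6*pi*eta*R)
D = 1.381e-23 * 296 / (6 * pi * 0.00115 * 6e-08)
D = 3.14293e-12 m^2/s = 3.143 um^2/s

3.143


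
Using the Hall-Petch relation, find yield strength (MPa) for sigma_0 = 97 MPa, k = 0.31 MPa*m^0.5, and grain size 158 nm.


d = 158 nm = 1.58e-07 m
sqrt(d) = 0.0003974921
Hall-Petch contribution = k / sqrt(d) = 0.31 / 0.0003974921 = 779.9 MPa
sigma = sigma_0 + k/sqrt(d) = 97 + 779.9 = 876.9 MPa

876.9


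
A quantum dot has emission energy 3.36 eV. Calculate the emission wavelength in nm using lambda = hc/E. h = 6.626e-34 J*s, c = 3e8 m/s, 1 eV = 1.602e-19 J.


Convert energy: E = 3.36 eV = 3.36 * 1.602e-19 = 5.38272e-19 J
lambda = h*c / E = 6.626e-34 * 3e8 / 5.38272e-19
lambda = 3.69293e-07 m = 369.3 nm

369.3


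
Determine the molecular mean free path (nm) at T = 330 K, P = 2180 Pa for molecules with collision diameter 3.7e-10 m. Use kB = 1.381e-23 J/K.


Mean free path: lambda = kB*T / (sqrt(2) * pi * d^2 * P)
lambda = 1.381e-23 * 330 / (sqrt(2) * pi * (3.7e-10)^2 * 2180)
lambda = 3.43703e-06 m
lambda = 3437.03 nm

3437.03


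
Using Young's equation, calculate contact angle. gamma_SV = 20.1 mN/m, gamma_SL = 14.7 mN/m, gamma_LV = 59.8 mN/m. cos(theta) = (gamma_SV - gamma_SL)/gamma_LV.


cos(theta) = (gamma_SV - gamma_SL) / gamma_LV
cos(theta) = (20.1 - 14.7) / 59.8
cos(theta) = 0.090301
theta = arccos(0.090301) = 84.82 degrees

84.82


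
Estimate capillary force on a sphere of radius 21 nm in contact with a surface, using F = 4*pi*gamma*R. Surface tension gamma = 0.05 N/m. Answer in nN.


Convert radius: R = 21 nm = 2.1e-08 m
F = 4 * pi * gamma * R
F = 4 * pi * 0.05 * 2.1e-08
F = 1.31947e-08 N = 13.1947 nN

13.1947


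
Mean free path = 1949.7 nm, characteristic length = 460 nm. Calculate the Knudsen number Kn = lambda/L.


Knudsen number Kn = lambda / L
Kn = 1949.7 / 460
Kn = 4.2385

4.2385


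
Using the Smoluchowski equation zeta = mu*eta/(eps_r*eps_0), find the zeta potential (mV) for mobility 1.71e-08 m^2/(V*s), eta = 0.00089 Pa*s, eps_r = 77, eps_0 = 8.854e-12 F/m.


Smoluchowski equation: zeta = mu * eta / (eps_r * eps_0)
zeta = 1.71e-08 * 0.00089 / (77 * 8.854e-12)
zeta = 0.022323 V = 22.32 mV

22.32


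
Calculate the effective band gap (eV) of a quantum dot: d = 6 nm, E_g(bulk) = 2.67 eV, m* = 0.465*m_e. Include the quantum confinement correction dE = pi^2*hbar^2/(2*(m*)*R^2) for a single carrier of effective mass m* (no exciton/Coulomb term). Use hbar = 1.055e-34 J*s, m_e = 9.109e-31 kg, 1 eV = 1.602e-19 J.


Radius R = 6/2 nm = 3e-09 m
Confinement energy dE = pi^2 * hbar^2 / (2 * m_eff * m_e * R^2)
dE = pi^2 * (1.055e-34)^2 / (2 * 0.465 * 9.109e-31 * (3e-09)^2) J, divided by 1.602e-19 J/eV
dE = 0.0899 eV
Total band gap = E_g(bulk) + dE = 2.67 + 0.0899 = 2.7599 eV

2.7599


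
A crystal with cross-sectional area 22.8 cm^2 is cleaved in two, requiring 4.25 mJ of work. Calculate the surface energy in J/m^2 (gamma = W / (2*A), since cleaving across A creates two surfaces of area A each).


Convert: A = 22.8 cm^2 = 0.00228 m^2, W = 4.25 mJ = 0.00425 J
Cleaving exposes two faces of area A, so total new surface = 2*A and gamma = W / (2*A)
gamma = 0.00425 / (2 * 0.00228)
gamma = 0.932 J/m^2

0.932


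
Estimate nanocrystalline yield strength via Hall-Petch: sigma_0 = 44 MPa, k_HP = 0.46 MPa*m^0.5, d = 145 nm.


d = 145 nm = 1.45e-07 m
sqrt(d) = 0.0003807887
Hall-Petch contribution = k / sqrt(d) = 0.46 / 0.0003807887 = 1208.0 MPa
sigma = sigma_0 + k/sqrt(d) = 44 + 1208.0 = 1252.0 MPa

1252.0


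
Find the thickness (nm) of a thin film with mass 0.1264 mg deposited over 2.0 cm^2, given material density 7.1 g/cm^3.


Convert: m = 0.1264 mg = 1.2640e-07 kg, A = 2.0 cm^2 = 2.0000e-04 m^2, rho = 7.1 g/cm^3 = 7100 kg/m^3
t = m / (A * rho)
t = 1.2640e-07 / (2.0000e-04 * 7100)
t = 8.9014e-08 m = 89.0 nm

89.0


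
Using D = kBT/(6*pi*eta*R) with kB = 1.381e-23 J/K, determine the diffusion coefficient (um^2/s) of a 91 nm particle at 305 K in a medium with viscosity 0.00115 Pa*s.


Radius R = 91/2 = 45.5 nm = 4.55e-08 m
D = kB*T / (6*pi*eta*R)
D = 1.381e-23 * 305 / (6 * pi * 0.00115 * 4.55e-08)
D = 4.27054e-12 m^2/s = 4.271 um^2/s

4.271


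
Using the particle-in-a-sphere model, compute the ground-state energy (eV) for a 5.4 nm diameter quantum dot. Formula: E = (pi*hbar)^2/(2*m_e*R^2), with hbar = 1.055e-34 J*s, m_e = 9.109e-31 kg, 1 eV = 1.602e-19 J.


Radius R = 5.4/2 = 2.7 nm = 2.7e-09 m
E = (pi * 1.055e-34)^2 / (2 * 9.109e-31 * (2.7e-09)^2)
E(J) = 8.27135e-21
E = E(J) / 1.602e-19 = 0.0516 eV

0.0516


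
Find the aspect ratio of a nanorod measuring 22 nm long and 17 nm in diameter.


Aspect ratio AR = length / diameter
AR = 22 / 17
AR = 1.29

1.29


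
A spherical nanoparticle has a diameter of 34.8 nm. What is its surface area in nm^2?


Radius r = 34.8/2 = 17.4 nm
Surface area SA = 4 * pi * r^2
SA = 4 * pi * (17.4)^2
SA = 3804.59 nm^2

3804.59


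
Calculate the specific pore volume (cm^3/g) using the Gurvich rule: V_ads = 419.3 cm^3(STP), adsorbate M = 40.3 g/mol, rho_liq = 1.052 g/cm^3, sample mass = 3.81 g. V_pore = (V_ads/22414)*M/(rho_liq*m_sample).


Moles adsorbed n = V_ads / 22414 = 419.3 / 22414 = 1.870706e-02 mol
Liquid volume V_liq = n * M / rho_liq = 1.870706e-02 * 40.3 / 1.052 = 0.71663 cm^3
Specific pore volume V_pore = V_liq / m_sample = 0.71663 / 3.81
V_pore = 0.1881 cm^3/g

0.1881


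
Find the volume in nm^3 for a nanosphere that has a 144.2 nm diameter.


Radius r = 144.2/2 = 72.1 nm
Volume V = (4/3) * pi * r^3
V = (4/3) * pi * (72.1)^3
V = 1569981.02 nm^3

1569981.02


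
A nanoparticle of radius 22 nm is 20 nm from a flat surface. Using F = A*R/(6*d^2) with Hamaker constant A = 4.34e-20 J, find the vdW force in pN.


Convert to SI: R = 22 nm = 2.2e-08 m, d = 20 nm = 2e-08 m
F = A * R / (6 * d^2)
F = 4.34e-20 * 2.2e-08 / (6 * (2e-08)^2)
F = 3.97833e-13 N = 0.398 pN

0.398


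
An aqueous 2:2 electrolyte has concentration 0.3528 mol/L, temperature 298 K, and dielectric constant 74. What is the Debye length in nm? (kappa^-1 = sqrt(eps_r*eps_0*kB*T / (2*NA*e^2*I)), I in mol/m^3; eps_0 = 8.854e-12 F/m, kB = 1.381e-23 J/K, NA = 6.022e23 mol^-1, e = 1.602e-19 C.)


Ionic strength I = 0.3528 * 2^2 * 1000 = 1411.2 mol/m^3
kappa^-1 = sqrt(74 * 8.854e-12 * 1.381e-23 * 298 / (2 * 6.022e23 * (1.602e-19)^2 * 1411.2))
kappa^-1 = 0.249 nm

0.249


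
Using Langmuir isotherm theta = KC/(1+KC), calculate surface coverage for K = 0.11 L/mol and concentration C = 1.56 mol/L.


Langmuir isotherm: theta = K*C / (1 + K*C)
K*C = 0.11 * 1.56 = 0.1716
theta = 0.1716 / (1 + 0.1716) = 0.1716 / 1.1716
theta = 0.1465

0.1465


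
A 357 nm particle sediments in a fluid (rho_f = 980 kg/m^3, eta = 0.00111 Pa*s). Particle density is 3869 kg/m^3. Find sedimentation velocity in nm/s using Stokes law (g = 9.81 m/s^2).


Radius R = 357/2 nm = 1.785e-07 m
Density difference = 3869 - 980 = 2889 kg/m^3
v = 2 * R^2 * (rho_p - rho_f) * g / (9 * eta)
v = 2 * (1.785e-07)^2 * 2889 * 9.81 / (9 * 0.00111)
v = 1.80783e-07 m/s = 180.783 nm/s

180.783


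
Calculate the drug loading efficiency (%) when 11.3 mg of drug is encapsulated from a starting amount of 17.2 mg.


Drug loading efficiency = (drug loaded / drug initial) * 100
DLE = 11.3 / 17.2 * 100
DLE = 0.657 * 100
DLE = 65.7%

65.7


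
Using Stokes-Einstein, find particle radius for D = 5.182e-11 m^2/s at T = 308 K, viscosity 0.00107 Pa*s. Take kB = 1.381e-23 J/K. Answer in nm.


Stokes-Einstein: R = kB*T / (6*pi*eta*D)
R = 1.381e-23 * 308 / (6 * pi * 0.00107 * 5.182e-11)
R = 4.0697e-09 m = 4.07 nm

4.07


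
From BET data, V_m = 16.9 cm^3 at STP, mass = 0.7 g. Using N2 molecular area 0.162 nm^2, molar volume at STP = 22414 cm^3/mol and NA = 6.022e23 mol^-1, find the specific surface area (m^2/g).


Number of moles in monolayer = V_m / 22414 = 16.9 / 22414 = 0.00075399
Number of molecules = moles * NA = 0.00075399 * 6.022e23
SA = molecules * sigma / mass
SA = (16.9 / 22414) * 6.022e23 * 0.162e-18 / 0.7
SA = 105.1 m^2/g

105.1


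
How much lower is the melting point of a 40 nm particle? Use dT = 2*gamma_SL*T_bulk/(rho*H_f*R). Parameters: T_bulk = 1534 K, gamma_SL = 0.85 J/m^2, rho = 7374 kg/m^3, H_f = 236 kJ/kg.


Radius R = 40/2 = 20 nm = 2e-08 m
Convert H_f = 236 kJ/kg = 236000 J/kg
dT = 2 * gamma_SL * T_bulk / (rho * H_f * R)
dT = 2 * 0.85 * 1534 / (7374 * 236000 * 2e-08)
dT = 74.9 K

74.9


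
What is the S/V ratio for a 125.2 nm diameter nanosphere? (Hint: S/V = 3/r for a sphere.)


Radius r = 125.2/2 = 62.6 nm
S/V = 3 / r = 3 / 62.6
S/V = 0.0479 nm^-1

0.0479


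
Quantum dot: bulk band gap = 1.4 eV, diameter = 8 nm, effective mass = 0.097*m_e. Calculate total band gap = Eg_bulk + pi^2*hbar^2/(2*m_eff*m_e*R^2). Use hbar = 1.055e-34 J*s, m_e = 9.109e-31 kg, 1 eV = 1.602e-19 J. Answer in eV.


Radius R = 8/2 nm = 4e-09 m
Confinement energy dE = pi^2 * hbar^2 / (2 * m_eff * m_e * R^2)
dE = pi^2 * (1.055e-34)^2 / (2 * 0.097 * 9.109e-31 * (4e-09)^2) J, divided by 1.602e-19 J/eV
dE = 0.2425 eV
Total band gap = E_g(bulk) + dE = 1.4 + 0.2425 = 1.6425 eV

1.6425


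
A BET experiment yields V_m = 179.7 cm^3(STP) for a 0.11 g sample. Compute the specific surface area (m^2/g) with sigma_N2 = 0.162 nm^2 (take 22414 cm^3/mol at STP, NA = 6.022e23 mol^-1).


Number of moles in monolayer = V_m / 22414 = 179.7 / 22414 = 0.00801731
Number of molecules = moles * NA = 0.00801731 * 6.022e23
SA = molecules * sigma / mass
SA = (179.7 / 22414) * 6.022e23 * 0.162e-18 / 0.11
SA = 7110.4 m^2/g

7110.4


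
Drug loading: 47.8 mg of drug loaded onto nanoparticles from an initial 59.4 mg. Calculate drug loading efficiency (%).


Drug loading efficiency = (drug loaded / drug initial) * 100
DLE = 47.8 / 59.4 * 100
DLE = 0.8047 * 100
DLE = 80.47%

80.47


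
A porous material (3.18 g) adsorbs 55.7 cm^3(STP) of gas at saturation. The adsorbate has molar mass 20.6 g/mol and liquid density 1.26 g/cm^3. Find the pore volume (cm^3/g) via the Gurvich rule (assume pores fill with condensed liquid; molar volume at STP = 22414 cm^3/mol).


Moles adsorbed n = V_ads / 22414 = 55.7 / 22414 = 2.485054e-03 mol
Liquid volume V_liq = n * M / rho_liq = 2.485054e-03 * 20.6 / 1.26 = 0.04063 cm^3
Specific pore volume V_pore = V_liq / m_sample = 0.04063 / 3.18
V_pore = 0.0128 cm^3/g

0.0128


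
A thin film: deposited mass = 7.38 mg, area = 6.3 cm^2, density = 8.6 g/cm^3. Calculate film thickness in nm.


Convert: m = 7.38 mg = 7.3800e-06 kg, A = 6.3 cm^2 = 6.3000e-04 m^2, rho = 8.6 g/cm^3 = 8600 kg/m^3
t = m / (A * rho)
t = 7.3800e-06 / (6.3000e-04 * 8600)
t = 1.3621e-06 m = 1362.1 nm

1362.1


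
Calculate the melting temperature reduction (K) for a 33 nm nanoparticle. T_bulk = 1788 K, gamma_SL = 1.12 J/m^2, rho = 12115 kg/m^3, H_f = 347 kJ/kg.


Radius R = 33/2 = 16.5 nm = 1.65e-08 m
Convert H_f = 347 kJ/kg = 347000 J/kg
dT = 2 * gamma_SL * T_bulk / (rho * H_f * R)
dT = 2 * 1.12 * 1788 / (12115 * 347000 * 1.65e-08)
dT = 57.7 K

57.7


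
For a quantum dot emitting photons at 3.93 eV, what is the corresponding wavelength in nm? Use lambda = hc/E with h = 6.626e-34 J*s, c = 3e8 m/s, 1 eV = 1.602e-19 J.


Convert energy: E = 3.93 eV = 3.93 * 1.602e-19 = 6.29586e-19 J
lambda = h*c / E = 6.626e-34 * 3e8 / 6.29586e-19
lambda = 3.15731e-07 m = 315.7 nm

315.7


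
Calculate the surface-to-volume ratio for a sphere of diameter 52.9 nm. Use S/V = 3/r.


Radius r = 52.9/2 = 26.45 nm
S/V = 3 / r = 3 / 26.45
S/V = 0.1134 nm^-1

0.1134


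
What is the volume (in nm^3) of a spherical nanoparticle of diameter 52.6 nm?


Radius r = 52.6/2 = 26.3 nm
Volume V = (4/3) * pi * r^3
V = (4/3) * pi * (26.3)^3
V = 76200.16 nm^3

76200.16


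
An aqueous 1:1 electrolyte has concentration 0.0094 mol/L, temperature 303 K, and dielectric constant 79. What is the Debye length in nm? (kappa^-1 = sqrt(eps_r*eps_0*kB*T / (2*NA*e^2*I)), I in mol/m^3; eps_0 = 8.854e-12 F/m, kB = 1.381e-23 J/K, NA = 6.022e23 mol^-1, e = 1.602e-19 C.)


Ionic strength I = 0.0094 * 1^2 * 1000 = 9.4 mol/m^3
kappa^-1 = sqrt(79 * 8.854e-12 * 1.381e-23 * 303 / (2 * 6.022e23 * (1.602e-19)^2 * 9.4))
kappa^-1 = 3.174 nm

3.174


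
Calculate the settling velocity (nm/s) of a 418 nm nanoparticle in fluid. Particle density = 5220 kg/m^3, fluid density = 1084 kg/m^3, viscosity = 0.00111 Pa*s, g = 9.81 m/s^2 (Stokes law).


Radius R = 418/2 nm = 2.09e-07 m
Density difference = 5220 - 1084 = 4136 kg/m^3
v = 2 * R^2 * (rho_p - rho_f) * g / (9 * eta)
v = 2 * (2.09e-07)^2 * 4136 * 9.81 / (9 * 0.00111)
v = 3.54819e-07 m/s = 354.8188 nm/s

354.8188


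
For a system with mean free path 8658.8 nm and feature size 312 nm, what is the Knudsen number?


Knudsen number Kn = lambda / L
Kn = 8658.8 / 312
Kn = 27.7526

27.7526


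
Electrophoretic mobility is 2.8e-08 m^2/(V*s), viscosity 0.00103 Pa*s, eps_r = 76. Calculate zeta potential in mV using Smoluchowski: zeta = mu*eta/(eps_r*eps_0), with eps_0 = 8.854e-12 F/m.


Smoluchowski equation: zeta = mu * eta / (eps_r * eps_0)
zeta = 2.8e-08 * 0.00103 / (76 * 8.854e-12)
zeta = 0.042859 V = 42.86 mV

42.86


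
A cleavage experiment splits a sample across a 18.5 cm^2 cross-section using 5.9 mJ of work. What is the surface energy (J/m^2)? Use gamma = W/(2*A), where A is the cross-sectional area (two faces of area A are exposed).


Convert: A = 18.5 cm^2 = 0.00185 m^2, W = 5.9 mJ = 0.0059 J
Cleaving exposes two faces of area A, so total new surface = 2*A and gamma = W / (2*A)
gamma = 0.0059 / (2 * 0.00185)
gamma = 1.595 J/m^2

1.595


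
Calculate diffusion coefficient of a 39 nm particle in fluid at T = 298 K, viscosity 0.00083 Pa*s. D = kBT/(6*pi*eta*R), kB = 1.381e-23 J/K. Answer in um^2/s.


Radius R = 39/2 = 19.5 nm = 1.95e-08 m
D = kB*T / (6*pi*eta*R)
D = 1.381e-23 * 298 / (6 * pi * 0.00083 * 1.95e-08)
D = 1.34895e-11 m^2/s = 13.49 um^2/s

13.49


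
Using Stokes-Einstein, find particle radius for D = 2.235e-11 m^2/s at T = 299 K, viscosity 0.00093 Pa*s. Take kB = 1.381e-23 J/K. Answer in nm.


Stokes-Einstein: R = kB*T / (6*pi*eta*D)
R = 1.381e-23 * 299 / (6 * pi * 0.00093 * 2.235e-11)
R = 1.05391e-08 m = 10.54 nm

10.54


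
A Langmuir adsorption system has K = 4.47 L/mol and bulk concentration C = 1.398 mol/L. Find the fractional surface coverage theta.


Langmuir isotherm: theta = K*C / (1 + K*C)
K*C = 4.47 * 1.398 = 6.24906
theta = 6.24906 / (1 + 6.24906) = 6.24906 / 7.24906
theta = 0.8621

0.8621


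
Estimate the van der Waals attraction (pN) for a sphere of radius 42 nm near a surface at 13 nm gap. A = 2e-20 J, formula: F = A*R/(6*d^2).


Convert to SI: R = 42 nm = 4.2e-08 m, d = 13 nm = 1.3e-08 m
F = A * R / (6 * d^2)
F = 2e-20 * 4.2e-08 / (6 * (1.3e-08)^2)
F = 8.28402e-13 N = 0.828 pN

0.828


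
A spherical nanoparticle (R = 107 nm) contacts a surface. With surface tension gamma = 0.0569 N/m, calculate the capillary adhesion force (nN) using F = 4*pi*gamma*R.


Convert radius: R = 107 nm = 1.07e-07 m
F = 4 * pi * gamma * R
F = 4 * pi * 0.0569 * 1.07e-07
F = 7.65078e-08 N = 76.5078 nN

76.5078


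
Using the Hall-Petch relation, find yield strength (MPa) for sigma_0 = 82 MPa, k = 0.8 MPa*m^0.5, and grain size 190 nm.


d = 190 nm = 1.9e-07 m
sqrt(d) = 0.0004358899
Hall-Petch contribution = k / sqrt(d) = 0.8 / 0.0004358899 = 1835.3 MPa
sigma = sigma_0 + k/sqrt(d) = 82 + 1835.3 = 1917.3 MPa

1917.3


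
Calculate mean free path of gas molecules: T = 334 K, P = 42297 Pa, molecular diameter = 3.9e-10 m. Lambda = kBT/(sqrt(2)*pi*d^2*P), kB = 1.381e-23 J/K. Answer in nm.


Mean free path: lambda = kB*T / (sqrt(2) * pi * d^2 * P)
lambda = 1.381e-23 * 334 / (sqrt(2) * pi * (3.9e-10)^2 * 42297)
lambda = 1.61375e-07 m
lambda = 161.38 nm

161.38


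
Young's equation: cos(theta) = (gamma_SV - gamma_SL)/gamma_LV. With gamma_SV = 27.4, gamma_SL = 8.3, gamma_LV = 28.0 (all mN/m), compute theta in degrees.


cos(theta) = (gamma_SV - gamma_SL) / gamma_LV
cos(theta) = (27.4 - 8.3) / 28.0
cos(theta) = 0.682143
theta = arccos(0.682143) = 46.99 degrees

46.99


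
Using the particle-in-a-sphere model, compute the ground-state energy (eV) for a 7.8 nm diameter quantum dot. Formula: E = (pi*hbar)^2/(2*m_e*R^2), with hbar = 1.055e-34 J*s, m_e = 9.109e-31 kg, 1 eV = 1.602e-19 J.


Radius R = 7.8/2 = 3.9 nm = 3.9e-09 m
E = (pi * 1.055e-34)^2 / (2 * 9.109e-31 * (3.9e-09)^2)
E(J) = 3.96438e-21
E = E(J) / 1.602e-19 = 0.0247 eV

0.0247


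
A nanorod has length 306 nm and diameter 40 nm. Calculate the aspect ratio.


Aspect ratio AR = length / diameter
AR = 306 / 40
AR = 7.65

7.65


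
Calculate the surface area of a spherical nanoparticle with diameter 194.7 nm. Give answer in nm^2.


Radius r = 194.7/2 = 97.35 nm
Surface area SA = 4 * pi * r^2
SA = 4 * pi * (97.35)^2
SA = 119091.78 nm^2

119091.78


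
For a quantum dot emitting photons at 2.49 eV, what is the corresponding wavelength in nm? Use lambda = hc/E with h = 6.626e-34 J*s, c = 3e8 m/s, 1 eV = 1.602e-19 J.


Convert energy: E = 2.49 eV = 2.49 * 1.602e-19 = 3.98898e-19 J
lambda = h*c / E = 6.626e-34 * 3e8 / 3.98898e-19
lambda = 4.98323e-07 m = 498.3 nm

498.3


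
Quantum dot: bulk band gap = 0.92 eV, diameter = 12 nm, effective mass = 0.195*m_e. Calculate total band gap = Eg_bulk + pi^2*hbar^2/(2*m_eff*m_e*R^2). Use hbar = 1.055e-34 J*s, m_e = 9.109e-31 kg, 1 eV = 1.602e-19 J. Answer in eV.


Radius R = 12/2 nm = 6e-09 m
Confinement energy dE = pi^2 * hbar^2 / (2 * m_eff * m_e * R^2)
dE = pi^2 * (1.055e-34)^2 / (2 * 0.195 * 9.109e-31 * (6e-09)^2) J, divided by 1.602e-19 J/eV
dE = 0.0536 eV
Total band gap = E_g(bulk) + dE = 0.92 + 0.0536 = 0.9736 eV

0.9736


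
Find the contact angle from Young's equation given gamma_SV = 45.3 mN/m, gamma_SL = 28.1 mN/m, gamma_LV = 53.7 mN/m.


cos(theta) = (gamma_SV - gamma_SL) / gamma_LV
cos(theta) = (45.3 - 28.1) / 53.7
cos(theta) = 0.320298
theta = arccos(0.320298) = 71.32 degrees

71.32


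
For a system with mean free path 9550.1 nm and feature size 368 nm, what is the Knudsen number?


Knudsen number Kn = lambda / L
Kn = 9550.1 / 368
Kn = 25.9514

25.9514


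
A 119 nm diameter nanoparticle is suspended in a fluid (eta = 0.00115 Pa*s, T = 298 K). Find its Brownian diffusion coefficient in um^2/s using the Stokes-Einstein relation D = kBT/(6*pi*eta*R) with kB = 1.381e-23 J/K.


Radius R = 119/2 = 59.5 nm = 5.95e-08 m
D = kB*T / (6*pi*eta*R)
D = 1.381e-23 * 298 / (6 * pi * 0.00115 * 5.95e-08)
D = 3.19076e-12 m^2/s = 3.191 um^2/s

3.191


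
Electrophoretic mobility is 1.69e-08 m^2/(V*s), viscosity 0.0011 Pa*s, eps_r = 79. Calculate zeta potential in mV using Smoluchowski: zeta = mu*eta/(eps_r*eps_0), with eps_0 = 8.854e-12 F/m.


Smoluchowski equation: zeta = mu * eta / (eps_r * eps_0)
zeta = 1.69e-08 * 0.0011 / (79 * 8.854e-12)
zeta = 0.026577 V = 26.58 mV

26.58


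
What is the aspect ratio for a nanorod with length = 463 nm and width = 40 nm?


Aspect ratio AR = length / diameter
AR = 463 / 40
AR = 11.57

11.57


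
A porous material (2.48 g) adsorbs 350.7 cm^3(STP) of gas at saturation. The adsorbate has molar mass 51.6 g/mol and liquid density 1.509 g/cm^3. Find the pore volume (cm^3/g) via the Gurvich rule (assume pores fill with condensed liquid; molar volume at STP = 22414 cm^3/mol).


Moles adsorbed n = V_ads / 22414 = 350.7 / 22414 = 1.564647e-02 mol
Liquid volume V_liq = n * M / rho_liq = 1.564647e-02 * 51.6 / 1.509 = 0.53503 cm^3
Specific pore volume V_pore = V_liq / m_sample = 0.53503 / 2.48
V_pore = 0.2157 cm^3/g

0.2157


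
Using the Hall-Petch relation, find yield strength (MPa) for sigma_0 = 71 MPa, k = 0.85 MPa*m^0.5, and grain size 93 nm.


d = 93 nm = 9.3e-08 m
sqrt(d) = 0.000304959
Hall-Petch contribution = k / sqrt(d) = 0.85 / 0.000304959 = 2787.3 MPa
sigma = sigma_0 + k/sqrt(d) = 71 + 2787.3 = 2858.3 MPa

2858.3


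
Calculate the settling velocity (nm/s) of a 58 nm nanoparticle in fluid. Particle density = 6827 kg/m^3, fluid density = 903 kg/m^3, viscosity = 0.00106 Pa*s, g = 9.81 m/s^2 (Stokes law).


Radius R = 58/2 nm = 2.9e-08 m
Density difference = 6827 - 903 = 5924 kg/m^3
v = 2 * R^2 * (rho_p - rho_f) * g / (9 * eta)
v = 2 * (2.9e-08)^2 * 5924 * 9.81 / (9 * 0.00106)
v = 1.02462e-08 m/s = 10.2462 nm/s

10.2462


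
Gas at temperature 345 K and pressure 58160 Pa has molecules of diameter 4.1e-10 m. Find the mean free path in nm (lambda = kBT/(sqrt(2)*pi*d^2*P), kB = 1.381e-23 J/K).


Mean free path: lambda = kB*T / (sqrt(2) * pi * d^2 * P)
lambda = 1.381e-23 * 345 / (sqrt(2) * pi * (4.1e-10)^2 * 58160)
lambda = 1.09687e-07 m
lambda = 109.69 nm

109.69


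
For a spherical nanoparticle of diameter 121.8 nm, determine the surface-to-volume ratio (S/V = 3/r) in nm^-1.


Radius r = 121.8/2 = 60.9 nm
S/V = 3 / r = 3 / 60.9
S/V = 0.0493 nm^-1

0.0493


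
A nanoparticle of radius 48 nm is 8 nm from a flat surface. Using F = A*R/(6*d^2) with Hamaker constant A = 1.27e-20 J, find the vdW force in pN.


Convert to SI: R = 48 nm = 4.8e-08 m, d = 8 nm = 8e-09 m
F = A * R / (6 * d^2)
F = 1.27e-20 * 4.8e-08 / (6 * (8e-09)^2)
F = 1.5875e-12 N = 1.588 pN

1.588


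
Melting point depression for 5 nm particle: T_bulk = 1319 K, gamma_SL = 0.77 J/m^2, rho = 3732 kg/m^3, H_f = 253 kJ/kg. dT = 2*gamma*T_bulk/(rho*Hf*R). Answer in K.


Radius R = 5/2 = 2.5 nm = 2.5e-09 m
Convert H_f = 253 kJ/kg = 253000 J/kg
dT = 2 * gamma_SL * T_bulk / (rho * H_f * R)
dT = 2 * 0.77 * 1319 / (3732 * 253000 * 2.5e-09)
dT = 860.5 K

860.5


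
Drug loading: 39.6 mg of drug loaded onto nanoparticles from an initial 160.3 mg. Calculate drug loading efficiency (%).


Drug loading efficiency = (drug loaded / drug initial) * 100
DLE = 39.6 / 160.3 * 100
DLE = 0.247 * 100
DLE = 24.7%

24.7


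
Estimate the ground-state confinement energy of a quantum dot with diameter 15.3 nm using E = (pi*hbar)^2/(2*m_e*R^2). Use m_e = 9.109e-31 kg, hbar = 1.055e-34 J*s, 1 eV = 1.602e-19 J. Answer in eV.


Radius R = 15.3/2 = 7.65 nm = 7.65e-09 m
E = (pi * 1.055e-34)^2 / (2 * 9.109e-31 * (7.65e-09)^2)
E(J) = 1.03034e-21
E = E(J) / 1.602e-19 = 0.0064 eV

0.0064


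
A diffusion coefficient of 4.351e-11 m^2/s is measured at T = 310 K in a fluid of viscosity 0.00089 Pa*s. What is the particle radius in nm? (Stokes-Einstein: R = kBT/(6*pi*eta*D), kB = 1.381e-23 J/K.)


Stokes-Einstein: R = kB*T / (6*pi*eta*D)
R = 1.381e-23 * 310 / (6 * pi * 0.00089 * 4.351e-11)
R = 5.8651e-09 m = 5.87 nm

5.87


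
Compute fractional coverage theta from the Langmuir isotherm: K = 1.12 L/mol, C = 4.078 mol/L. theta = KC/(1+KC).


Langmuir isotherm: theta = K*C / (1 + K*C)
K*C = 1.12 * 4.078 = 4.56736
theta = 4.56736 / (1 + 4.56736) = 4.56736 / 5.56736
theta = 0.8204

0.8204


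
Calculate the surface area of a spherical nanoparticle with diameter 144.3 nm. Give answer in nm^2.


Radius r = 144.3/2 = 72.15 nm
Surface area SA = 4 * pi * r^2
SA = 4 * pi * (72.15)^2
SA = 65415.78 nm^2

65415.78
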